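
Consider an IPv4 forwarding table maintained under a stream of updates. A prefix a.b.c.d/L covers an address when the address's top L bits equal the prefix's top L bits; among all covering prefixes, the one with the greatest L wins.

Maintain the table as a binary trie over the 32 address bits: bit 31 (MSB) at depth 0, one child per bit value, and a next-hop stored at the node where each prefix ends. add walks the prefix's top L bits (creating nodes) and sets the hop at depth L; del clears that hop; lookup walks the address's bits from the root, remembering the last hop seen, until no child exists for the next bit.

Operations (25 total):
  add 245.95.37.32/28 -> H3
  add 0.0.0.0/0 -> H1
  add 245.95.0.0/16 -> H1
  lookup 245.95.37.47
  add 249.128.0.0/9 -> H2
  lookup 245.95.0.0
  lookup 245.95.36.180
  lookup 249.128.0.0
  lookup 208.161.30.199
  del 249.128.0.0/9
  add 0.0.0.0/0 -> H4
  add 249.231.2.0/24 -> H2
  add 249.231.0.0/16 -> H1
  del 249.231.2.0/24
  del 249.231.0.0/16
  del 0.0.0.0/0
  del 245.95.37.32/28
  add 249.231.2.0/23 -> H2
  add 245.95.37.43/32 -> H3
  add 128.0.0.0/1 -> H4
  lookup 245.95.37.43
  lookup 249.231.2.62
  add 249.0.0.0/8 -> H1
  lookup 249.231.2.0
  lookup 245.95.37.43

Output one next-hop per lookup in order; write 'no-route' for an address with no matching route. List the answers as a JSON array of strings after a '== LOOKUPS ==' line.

Apply in order:
  add 245.95.37.32/28 -> H3 at depth 28
  add 0.0.0.0/0 -> H1 at depth 0
  add 245.95.0.0/16 -> H1 at depth 16
  Q 245.95.37.47: descend 1111010101011111001001010010 ; hops seen [H1,H1,H3] ; pick H3
  add 249.128.0.0/9 -> H2 at depth 9
  Q 245.95.0.0: descend 111101010101111100 ; hops seen [H1,H1] ; pick H1
  Q 245.95.36.180: descend 11110101010111110010010 ; hops seen [H1,H1] ; pick H1
  Q 249.128.0.0: descend 111110011 ; hops seen [H1,H2] ; pick H2
  Q 208.161.30.199: descend 11 ; hops seen [H1] ; pick H1
  - 249.128.0.0/9 clear@9
  add 0.0.0.0/0 -> H4 at depth 0
  add 249.231.2.0/24 -> H2 at depth 24
  add 249.231.0.0/16 -> H1 at depth 16
  - 249.231.2.0/24 clear@24
  - 249.231.0.0/16 clear@16
  - 0.0.0.0/0 clear@0
  - 245.95.37.32/28 clear@28
  add 249.231.2.0/23 -> H2 at depth 23
  add 245.95.37.43/32 -> H3 at depth 32
  add 128.0.0.0/1 -> H4 at depth 1
  Q 245.95.37.43: descend 11110101010111110010010100101011 ; hops seen [H4,H1,H3] ; pick H3
  Q 249.231.2.62: descend 111110011110011100000010 ; hops seen [H4,H2] ; pick H2
  add 249.0.0.0/8 -> H1 at depth 8
  Q 249.231.2.0: descend 111110011110011100000010 ; hops seen [H4,H1,H2] ; pick H2
  Q 245.95.37.43: descend 11110101010111110010010100101011 ; hops seen [H4,H1,H3] ; pick H3

== LOOKUPS ==
["H3","H1","H1","H2","H1","H3","H2","H2","H3"]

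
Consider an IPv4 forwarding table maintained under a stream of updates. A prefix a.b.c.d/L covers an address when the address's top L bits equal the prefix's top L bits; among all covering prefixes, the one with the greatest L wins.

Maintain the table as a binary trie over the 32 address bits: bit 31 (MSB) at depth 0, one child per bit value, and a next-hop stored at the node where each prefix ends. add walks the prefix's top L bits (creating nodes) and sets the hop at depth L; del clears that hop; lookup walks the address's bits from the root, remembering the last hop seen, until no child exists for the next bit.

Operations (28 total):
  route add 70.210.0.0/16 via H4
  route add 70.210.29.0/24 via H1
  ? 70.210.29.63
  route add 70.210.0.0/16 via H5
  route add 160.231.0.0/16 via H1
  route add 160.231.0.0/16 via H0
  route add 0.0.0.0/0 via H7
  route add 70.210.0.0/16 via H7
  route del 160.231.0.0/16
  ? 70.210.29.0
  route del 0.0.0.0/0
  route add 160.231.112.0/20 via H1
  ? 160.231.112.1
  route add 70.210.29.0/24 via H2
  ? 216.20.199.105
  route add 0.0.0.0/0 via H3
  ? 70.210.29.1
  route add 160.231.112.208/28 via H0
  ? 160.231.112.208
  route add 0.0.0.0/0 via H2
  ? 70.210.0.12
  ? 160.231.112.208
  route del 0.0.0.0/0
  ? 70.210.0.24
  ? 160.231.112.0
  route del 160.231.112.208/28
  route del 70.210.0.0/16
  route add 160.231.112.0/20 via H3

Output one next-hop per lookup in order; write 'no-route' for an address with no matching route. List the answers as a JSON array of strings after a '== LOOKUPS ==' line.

Process each operation:
  + 70.210.0.0/16 (H4) depth=16
  + 70.210.29.0/24 (H1) depth=24
  ? 70.210.29.63  path d0:-→d1:-→d2:-→d3:-→d4:-→d5:-→d6:-→d7:-→d8:-→d9:-→d10:-→d11:-→d12:-→d13:-→d14:-→d15:-→d16:H4→d17:-→d18:-→d19:-→d20:-→d21:-→d22:-→d23:-→d24:H1  best=H1
  + 70.210.0.0/16 (H5) depth=16
  + 160.231.0.0/16 (H1) depth=16
  + 160.231.0.0/16 (H0) depth=16
  + 0.0.0.0/0 (H7) depth=0
  + 70.210.0.0/16 (H7) depth=16
  - 160.231.0.0/16 clear@16
  ? 70.210.29.0  path d0:H7→d1:-→d2:-→d3:-→d4:-→d5:-→d6:-→d7:-→d8:-→d9:-→d10:-→d11:-→d12:-→d13:-→d14:-→d15:-→d16:H7→d17:-→d18:-→d19:-→d20:-→d21:-→d22:-→d23:-→d24:H1  best=H1
  - 0.0.0.0/0 clear@0
  + 160.231.112.0/20 (H1) depth=20
  ? 160.231.112.1  path d0:-→d1:-→d2:-→d3:-→d4:-→d5:-→d6:-→d7:-→d8:-→d9:-→d10:-→d11:-→d12:-→d13:-→d14:-→d15:-→d16:-→d17:-→d18:-→d19:-→d20:H1  best=H1
  + 70.210.29.0/24 (H2) depth=24
  ? 216.20.199.105  path d0:-→d1:-  best=no-route
  + 0.0.0.0/0 (H3) depth=0
  ? 70.210.29.1  path d0:H3→d1:-→d2:-→d3:-→d4:-→d5:-→d6:-→d7:-→d8:-→d9:-→d10:-→d11:-→d12:-→d13:-→d14:-→d15:-→d16:H7→d17:-→d18:-→d19:-→d20:-→d21:-→d22:-→d23:-→d24:H2  best=H2
  + 160.231.112.208/28 (H0) depth=28
  ? 160.231.112.208  path d0:H3→d1:-→d2:-→d3:-→d4:-→d5:-→d6:-→d7:-→d8:-→d9:-→d10:-→d11:-→d12:-→d13:-→d14:-→d15:-→d16:-→d17:-→d18:-→d19:-→d20:H1→d21:-→d22:-→d23:-→d24:-→d25:-→d26:-→d27:-→d28:H0  best=H0
  + 0.0.0.0/0 (H2) depth=0
  ? 70.210.0.12  path d0:H2→d1:-→d2:-→d3:-→d4:-→d5:-→d6:-→d7:-→d8:-→d9:-→d10:-→d11:-→d12:-→d13:-→d14:-→d15:-→d16:H7→d17:-→d18:-→d19:-  best=H7
  ? 160.231.112.208  path d0:H2→d1:-→d2:-→d3:-→d4:-→d5:-→d6:-→d7:-→d8:-→d9:-→d10:-→d11:-→d12:-→d13:-→d14:-→d15:-→d16:-→d17:-→d18:-→d19:-→d20:H1→d21:-→d22:-→d23:-→d24:-→d25:-→d26:-→d27:-→d28:H0  best=H0
  - 0.0.0.0/0 clear@0
  ? 70.210.0.24  path d0:-→d1:-→d2:-→d3:-→d4:-→d5:-→d6:-→d7:-→d8:-→d9:-→d10:-→d11:-→d12:-→d13:-→d14:-→d15:-→d16:H7→d17:-→d18:-→d19:-  best=H7
  ? 160.231.112.0  path d0:-→d1:-→d2:-→d3:-→d4:-→d5:-→d6:-→d7:-→d8:-→d9:-→d10:-→d11:-→d12:-→d13:-→d14:-→d15:-→d16:-→d17:-→d18:-→d19:-→d20:H1→d21:-→d22:-→d23:-→d24:-  best=H1
  - 160.231.112.208/28 clear@28
  - 70.210.0.0/16 clear@16
  + 160.231.112.0/20 (H3) depth=20

== LOOKUPS ==
["H1","H1","H1","no-route","H2","H0","H7","H0","H7","H1"]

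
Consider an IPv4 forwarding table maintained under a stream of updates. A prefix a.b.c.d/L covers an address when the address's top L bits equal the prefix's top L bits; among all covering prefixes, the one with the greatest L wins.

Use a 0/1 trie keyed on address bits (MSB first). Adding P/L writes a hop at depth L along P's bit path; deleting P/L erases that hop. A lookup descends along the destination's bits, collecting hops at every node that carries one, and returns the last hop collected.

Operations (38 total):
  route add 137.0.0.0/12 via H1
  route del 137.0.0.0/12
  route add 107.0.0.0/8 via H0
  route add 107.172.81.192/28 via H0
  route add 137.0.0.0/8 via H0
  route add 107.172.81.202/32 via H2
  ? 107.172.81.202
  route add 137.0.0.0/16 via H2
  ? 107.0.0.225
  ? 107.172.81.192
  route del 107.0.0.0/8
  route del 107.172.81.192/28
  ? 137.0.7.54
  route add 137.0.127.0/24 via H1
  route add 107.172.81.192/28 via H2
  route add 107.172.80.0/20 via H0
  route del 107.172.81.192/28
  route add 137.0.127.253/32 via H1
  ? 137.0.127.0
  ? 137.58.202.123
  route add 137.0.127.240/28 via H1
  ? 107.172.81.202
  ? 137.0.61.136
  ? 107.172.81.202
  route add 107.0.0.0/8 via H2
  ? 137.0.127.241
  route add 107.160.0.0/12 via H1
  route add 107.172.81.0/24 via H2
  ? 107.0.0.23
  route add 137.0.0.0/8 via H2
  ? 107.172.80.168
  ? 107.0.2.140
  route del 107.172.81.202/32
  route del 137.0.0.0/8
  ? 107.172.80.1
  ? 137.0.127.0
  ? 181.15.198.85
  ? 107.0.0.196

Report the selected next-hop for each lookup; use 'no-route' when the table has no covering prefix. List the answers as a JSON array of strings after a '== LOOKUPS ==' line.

Trace:
  add 137.0.0.0/12 -> H1 at depth 12
  - 137.0.0.0/12 clear@12
  add 107.0.0.0/8 -> H0 at depth 8
  add 107.172.81.192/28 -> H0 at depth 28
  add 137.0.0.0/8 -> H0 at depth 8
  add 107.172.81.202/32 -> H2 at depth 32
  ? 107.172.81.202  path d0:-→d1:-→d2:-→d3:-→d4:-→d5:-→d6:-→d7:-→d8:H0→d9:-→d10:-→d11:-→d12:-→d13:-→d14:-→d15:-→d16:-→d17:-→d18:-→d19:-→d20:-→d21:-→d22:-→d23:-→d24:-→d25:-→d26:-→d27:-→d28:H0→d29:-→d30:-→d31:-→d32:H2  best=H2
  add 137.0.0.0/16 -> H2 at depth 16
  ? 107.0.0.225  path d0:-→d1:-→d2:-→d3:-→d4:-→d5:-→d6:-→d7:-→d8:H0  best=H0
  ? 107.172.81.192  path d0:-→d1:-→d2:-→d3:-→d4:-→d5:-→d6:-→d7:-→d8:H0→d9:-→d10:-→d11:-→d12:-→d13:-→d14:-→d15:-→d16:-→d17:-→d18:-→d19:-→d20:-→d21:-→d22:-→d23:-→d24:-→d25:-→d26:-→d27:-→d28:H0  best=H0
  - 107.0.0.0/8 clear@8
  - 107.172.81.192/28 clear@28
  ? 137.0.7.54  path d0:-→d1:-→d2:-→d3:-→d4:-→d5:-→d6:-→d7:-→d8:H0→d9:-→d10:-→d11:-→d12:-→d13:-→d14:-→d15:-→d16:H2  best=H2
  add 137.0.127.0/24 -> H1 at depth 24
  add 107.172.81.192/28 -> H2 at depth 28
  add 107.172.80.0/20 -> H0 at depth 20
  - 107.172.81.192/28 clear@28
  add 137.0.127.253/32 -> H1 at depth 32
  ? 137.0.127.0  path d0:-→d1:-→d2:-→d3:-→d4:-→d5:-→d6:-→d7:-→d8:H0→d9:-→d10:-→d11:-→d12:-→d13:-→d14:-→d15:-→d16:H2→d17:-→d18:-→d19:-→d20:-→d21:-→d22:-→d23:-→d24:H1  best=H1
  ? 137.58.202.123  path d0:-→d1:-→d2:-→d3:-→d4:-→d5:-→d6:-→d7:-→d8:H0→d9:-→d10:-  best=H0
  add 137.0.127.240/28 -> H1 at depth 28
  ? 107.172.81.202  path d0:-→d1:-→d2:-→d3:-→d4:-→d5:-→d6:-→d7:-→d8:-→d9:-→d10:-→d11:-→d12:-→d13:-→d14:-→d15:-→d16:-→d17:-→d18:-→d19:-→d20:H0→d21:-→d22:-→d23:-→d24:-→d25:-→d26:-→d27:-→d28:-→d29:-→d30:-→d31:-→d32:H2  best=H2
  ? 137.0.61.136  path d0:-→d1:-→d2:-→d3:-→d4:-→d5:-→d6:-→d7:-→d8:H0→d9:-→d10:-→d11:-→d12:-→d13:-→d14:-→d15:-→d16:H2→d17:-  best=H2
  ? 107.172.81.202  path d0:-→d1:-→d2:-→d3:-→d4:-→d5:-→d6:-→d7:-→d8:-→d9:-→d10:-→d11:-→d12:-→d13:-→d14:-→d15:-→d16:-→d17:-→d18:-→d19:-→d20:H0→d21:-→d22:-→d23:-→d24:-→d25:-→d26:-→d27:-→d28:-→d29:-→d30:-→d31:-→d32:H2  best=H2
  add 107.0.0.0/8 -> H2 at depth 8
  ? 137.0.127.241  path d0:-→d1:-→d2:-→d3:-→d4:-→d5:-→d6:-→d7:-→d8:H0→d9:-→d10:-→d11:-→d12:-→d13:-→d14:-→d15:-→d16:H2→d17:-→d18:-→d19:-→d20:-→d21:-→d22:-→d23:-→d24:H1→d25:-→d26:-→d27:-→d28:H1  best=H1
  add 107.160.0.0/12 -> H1 at depth 12
  add 107.172.81.0/24 -> H2 at depth 24
  ? 107.0.0.23  path d0:-→d1:-→d2:-→d3:-→d4:-→d5:-→d6:-→d7:-→d8:H2  best=H2
  add 137.0.0.0/8 -> H2 at depth 8
  ? 107.172.80.168  path d0:-→d1:-→d2:-→d3:-→d4:-→d5:-→d6:-→d7:-→d8:H2→d9:-→d10:-→d11:-→d12:H1→d13:-→d14:-→d15:-→d16:-→d17:-→d18:-→d19:-→d20:H0→d21:-→d22:-→d23:-  best=H0
  ? 107.0.2.140  path d0:-→d1:-→d2:-→d3:-→d4:-→d5:-→d6:-→d7:-→d8:H2  best=H2
  - 107.172.81.202/32 clear@32
  - 137.0.0.0/8 clear@8
  ? 107.172.80.1  path d0:-→d1:-→d2:-→d3:-→d4:-→d5:-→d6:-→d7:-→d8:H2→d9:-→d10:-→d11:-→d12:H1→d13:-→d14:-→d15:-→d16:-→d17:-→d18:-→d19:-→d20:H0→d21:-→d22:-→d23:-  best=H0
  ? 137.0.127.0  path d0:-→d1:-→d2:-→d3:-→d4:-→d5:-→d6:-→d7:-→d8:-→d9:-→d10:-→d11:-→d12:-→d13:-→d14:-→d15:-→d16:H2→d17:-→d18:-→d19:-→d20:-→d21:-→d22:-→d23:-→d24:H1  best=H1
  ? 181.15.198.85  path d0:-→d1:-→d2:-  best=no-route
  ? 107.0.0.196  path d0:-→d1:-→d2:-→d3:-→d4:-→d5:-→d6:-→d7:-→d8:H2  best=H2

== LOOKUPS ==
["H2","H0","H0","H2","H1","H0","H2","H2","H2","H1","H2","H0","H2","H0","H1","no-route","H2"]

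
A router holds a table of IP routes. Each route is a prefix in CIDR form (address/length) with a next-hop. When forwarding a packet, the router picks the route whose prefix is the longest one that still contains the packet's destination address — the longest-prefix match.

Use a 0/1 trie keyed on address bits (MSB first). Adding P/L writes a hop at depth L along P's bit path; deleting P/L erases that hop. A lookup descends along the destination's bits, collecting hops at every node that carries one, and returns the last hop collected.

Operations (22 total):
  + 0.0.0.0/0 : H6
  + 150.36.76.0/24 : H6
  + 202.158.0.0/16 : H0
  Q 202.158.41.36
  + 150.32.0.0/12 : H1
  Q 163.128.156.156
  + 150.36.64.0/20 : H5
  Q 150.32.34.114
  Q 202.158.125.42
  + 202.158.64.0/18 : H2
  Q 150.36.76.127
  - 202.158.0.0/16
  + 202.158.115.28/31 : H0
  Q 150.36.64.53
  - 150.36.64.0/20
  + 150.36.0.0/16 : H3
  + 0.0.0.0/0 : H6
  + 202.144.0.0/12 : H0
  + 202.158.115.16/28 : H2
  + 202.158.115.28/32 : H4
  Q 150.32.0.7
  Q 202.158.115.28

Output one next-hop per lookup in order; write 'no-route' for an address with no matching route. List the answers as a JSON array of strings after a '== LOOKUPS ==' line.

Process each operation:
  add 0.0.0.0/0 -> H6 at depth 0
  add 150.36.76.0/24 -> H6 at depth 24
  add 202.158.0.0/16 -> H0 at depth 16
  ? 202.158.41.36  path d0:H6→d1:-→d2:-→d3:-→d4:-→d5:-→d6:-→d7:-→d8:-→d9:-→d10:-→d11:-→d12:-→d13:-→d14:-→d15:-→d16:H0  best=H0
  add 150.32.0.0/12 -> H1 at depth 12
  ? 163.128.156.156  path d0:H6→d1:-→d2:-  best=H6
  add 150.36.64.0/20 -> H5 at depth 20
  ? 150.32.34.114  path d0:H6→d1:-→d2:-→d3:-→d4:-→d5:-→d6:-→d7:-→d8:-→d9:-→d10:-→d11:-→d12:H1→d13:-  best=H1
  ? 202.158.125.42  path d0:H6→d1:-→d2:-→d3:-→d4:-→d5:-→d6:-→d7:-→d8:-→d9:-→d10:-→d11:-→d12:-→d13:-→d14:-→d15:-→d16:H0  best=H0
  add 202.158.64.0/18 -> H2 at depth 18
  ? 150.36.76.127  path d0:H6→d1:-→d2:-→d3:-→d4:-→d5:-→d6:-→d7:-→d8:-→d9:-→d10:-→d11:-→d12:H1→d13:-→d14:-→d15:-→d16:-→d17:-→d18:-→d19:-→d20:H5→d21:-→d22:-→d23:-→d24:H6  best=H6
  del 202.158.0.0/16 (clear depth 16)
  add 202.158.115.28/31 -> H0 at depth 31
  ? 150.36.64.53  path d0:H6→d1:-→d2:-→d3:-→d4:-→d5:-→d6:-→d7:-→d8:-→d9:-→d10:-→d11:-→d12:H1→d13:-→d14:-→d15:-→d16:-→d17:-→d18:-→d19:-→d20:H5  best=H5
  del 150.36.64.0/20 (clear depth 20)
  add 150.36.0.0/16 -> H3 at depth 16
  add 0.0.0.0/0 -> H6 at depth 0
  add 202.144.0.0/12 -> H0 at depth 12
  add 202.158.115.16/28 -> H2 at depth 28
  add 202.158.115.28/32 -> H4 at depth 32
  ? 150.32.0.7  path d0:H6→d1:-→d2:-→d3:-→d4:-→d5:-→d6:-→d7:-→d8:-→d9:-→d10:-→d11:-→d12:H1→d13:-  best=H1
  ? 202.158.115.28  path d0:H6→d1:-→d2:-→d3:-→d4:-→d5:-→d6:-→d7:-→d8:-→d9:-→d10:-→d11:-→d12:H0→d13:-→d14:-→d15:-→d16:-→d17:-→d18:H2→d19:-→d20:-→d21:-→d22:-→d23:-→d24:-→d25:-→d26:-→d27:-→d28:H2→d29:-→d30:-→d31:H0→d32:H4  best=H4

== LOOKUPS ==
["H0","H6","H1","H0","H6","H5","H1","H4"]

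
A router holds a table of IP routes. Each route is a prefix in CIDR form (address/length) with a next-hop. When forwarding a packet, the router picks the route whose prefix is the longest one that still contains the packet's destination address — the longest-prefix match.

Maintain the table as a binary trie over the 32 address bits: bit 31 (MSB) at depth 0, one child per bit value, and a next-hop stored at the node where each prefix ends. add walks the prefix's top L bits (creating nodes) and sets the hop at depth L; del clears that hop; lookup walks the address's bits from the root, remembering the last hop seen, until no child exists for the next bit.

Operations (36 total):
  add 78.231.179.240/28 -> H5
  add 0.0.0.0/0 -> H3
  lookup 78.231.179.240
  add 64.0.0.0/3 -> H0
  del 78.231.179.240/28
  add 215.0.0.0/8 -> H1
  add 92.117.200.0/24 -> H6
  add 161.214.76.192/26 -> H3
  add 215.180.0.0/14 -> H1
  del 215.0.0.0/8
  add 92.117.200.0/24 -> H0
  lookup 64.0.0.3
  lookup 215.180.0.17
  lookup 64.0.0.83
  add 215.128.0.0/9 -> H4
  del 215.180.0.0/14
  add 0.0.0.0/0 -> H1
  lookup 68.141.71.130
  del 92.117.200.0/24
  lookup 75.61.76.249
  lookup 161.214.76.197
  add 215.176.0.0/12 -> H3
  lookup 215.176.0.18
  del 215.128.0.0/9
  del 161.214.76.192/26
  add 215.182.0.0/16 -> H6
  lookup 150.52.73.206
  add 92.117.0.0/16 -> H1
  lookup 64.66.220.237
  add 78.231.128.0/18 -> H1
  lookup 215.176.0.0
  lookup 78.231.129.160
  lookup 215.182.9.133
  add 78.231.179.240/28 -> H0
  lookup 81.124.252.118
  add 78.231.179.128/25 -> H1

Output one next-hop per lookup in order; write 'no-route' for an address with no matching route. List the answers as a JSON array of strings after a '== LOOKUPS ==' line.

Apply in order:
  add 78.231.179.240/28 -> H5 at depth 28
  add 0.0.0.0/0 -> H3 at depth 0
  lookup 78.231.179.240: bits 0100111011100111101100111111 walk d0:H3→d1:-→d2:-→d3:-→d4:-→d5:-→d6:-→d7:-→d8:-→d9:-→d10:-→d11:-→d12:-→d13:-→d14:-→d15:-→d16:-→d17:-→d18:-→d19:-→d20:-→d21:-→d22:-→d23:-→d24:-→d25:-→d26:-→d27:-→d28:H5 -> H5
  add 64.0.0.0/3 -> H0 at depth 3
  del 78.231.179.240/28 (clear depth 28)
  add 215.0.0.0/8 -> H1 at depth 8
  add 92.117.200.0/24 -> H6 at depth 24
  add 161.214.76.192/26 -> H3 at depth 26
  add 215.180.0.0/14 -> H1 at depth 14
  del 215.0.0.0/8 (clear depth 8)
  add 92.117.200.0/24 -> H0 at depth 24
  lookup 64.0.0.3: bits 0100 walk d0:H3→d1:-→d2:-→d3:H0→d4:- -> H0
  lookup 215.180.0.17: bits 11010111101101 walk d0:H3→d1:-→d2:-→d3:-→d4:-→d5:-→d6:-→d7:-→d8:-→d9:-→d10:-→d11:-→d12:-→d13:-→d14:H1 -> H1
  lookup 64.0.0.83: bits 0100 walk d0:H3→d1:-→d2:-→d3:H0→d4:- -> H0
  add 215.128.0.0/9 -> H4 at depth 9
  del 215.180.0.0/14 (clear depth 14)
  add 0.0.0.0/0 -> H1 at depth 0
  lookup 68.141.71.130: bits 0100 walk d0:H1→d1:-→d2:-→d3:H0→d4:- -> H0
  del 92.117.200.0/24 (clear depth 24)
  lookup 75.61.76.249: bits 01001 walk d0:H1→d1:-→d2:-→d3:H0→d4:-→d5:- -> H0
  lookup 161.214.76.197: bits 10100001110101100100110011 walk d0:H1→d1:-→d2:-→d3:-→d4:-→d5:-→d6:-→d7:-→d8:-→d9:-→d10:-→d11:-→d12:-→d13:-→d14:-→d15:-→d16:-→d17:-→d18:-→d19:-→d20:-→d21:-→d22:-→d23:-→d24:-→d25:-→d26:H3 -> H3
  add 215.176.0.0/12 -> H3 at depth 12
  lookup 215.176.0.18: bits 1101011110110 walk d0:H1→d1:-→d2:-→d3:-→d4:-→d5:-→d6:-→d7:-→d8:-→d9:H4→d10:-→d11:-→d12:H3→d13:- -> H3
  del 215.128.0.0/9 (clear depth 9)
  del 161.214.76.192/26 (clear depth 26)
  add 215.182.0.0/16 -> H6 at depth 16
  lookup 150.52.73.206: bits 10 walk d0:H1→d1:-→d2:- -> H1
  add 92.117.0.0/16 -> H1 at depth 16
  lookup 64.66.220.237: bits 0100 walk d0:H1→d1:-→d2:-→d3:H0→d4:- -> H0
  add 78.231.128.0/18 -> H1 at depth 18
  lookup 215.176.0.0: bits 1101011110110 walk d0:H1→d1:-→d2:-→d3:-→d4:-→d5:-→d6:-→d7:-→d8:-→d9:-→d10:-→d11:-→d12:H3→d13:- -> H3
  lookup 78.231.129.160: bits 010011101110011110 walk d0:H1→d1:-→d2:-→d3:H0→d4:-→d5:-→d6:-→d7:-→d8:-→d9:-→d10:-→d11:-→d12:-→d13:-→d14:-→d15:-→d16:-→d17:-→d18:H1 -> H1
  lookup 215.182.9.133: bits 1101011110110110 walk d0:H1→d1:-→d2:-→d3:-→d4:-→d5:-→d6:-→d7:-→d8:-→d9:-→d10:-→d11:-→d12:H3→d13:-→d14:-→d15:-→d16:H6 -> H6
  add 78.231.179.240/28 -> H0 at depth 28
  lookup 81.124.252.118: bits 0101 walk d0:H1→d1:-→d2:-→d3:H0→d4:- -> H0
  add 78.231.179.128/25 -> H1 at depth 25

== LOOKUPS ==
["H5","H0","H1","H0","H0","H0","H3","H3","H1","H0","H3","H1","H6","H0"]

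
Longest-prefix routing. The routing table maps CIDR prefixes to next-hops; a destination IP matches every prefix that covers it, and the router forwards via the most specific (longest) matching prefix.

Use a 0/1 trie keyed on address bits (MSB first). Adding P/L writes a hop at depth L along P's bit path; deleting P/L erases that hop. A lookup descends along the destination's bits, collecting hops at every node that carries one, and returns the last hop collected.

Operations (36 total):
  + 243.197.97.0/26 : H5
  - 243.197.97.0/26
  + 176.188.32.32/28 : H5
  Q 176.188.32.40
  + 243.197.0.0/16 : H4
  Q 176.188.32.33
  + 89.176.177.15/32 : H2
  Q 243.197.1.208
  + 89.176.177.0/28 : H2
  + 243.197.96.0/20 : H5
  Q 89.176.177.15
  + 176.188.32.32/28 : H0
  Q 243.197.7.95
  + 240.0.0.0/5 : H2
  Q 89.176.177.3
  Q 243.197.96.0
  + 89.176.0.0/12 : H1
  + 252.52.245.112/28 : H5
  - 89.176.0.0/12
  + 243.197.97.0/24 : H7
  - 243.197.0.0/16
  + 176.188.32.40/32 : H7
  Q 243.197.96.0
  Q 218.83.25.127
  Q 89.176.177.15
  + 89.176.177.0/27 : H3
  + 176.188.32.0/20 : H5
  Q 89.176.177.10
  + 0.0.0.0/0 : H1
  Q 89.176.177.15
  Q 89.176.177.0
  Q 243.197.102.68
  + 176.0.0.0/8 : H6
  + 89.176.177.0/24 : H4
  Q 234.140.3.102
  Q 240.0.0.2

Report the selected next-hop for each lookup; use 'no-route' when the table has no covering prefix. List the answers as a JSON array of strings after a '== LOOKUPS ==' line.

Process each operation:
  add 243.197.97.0/26 -> H5 at depth 26
  del 243.197.97.0/26 (clear depth 26)
  add 176.188.32.32/28 -> H5 at depth 28
  ? 176.188.32.40  path d0:-→d1:-→d2:-→d3:-→d4:-→d5:-→d6:-→d7:-→d8:-→d9:-→d10:-→d11:-→d12:-→d13:-→d14:-→d15:-→d16:-→d17:-→d18:-→d19:-→d20:-→d21:-→d22:-→d23:-→d24:-→d25:-→d26:-→d27:-→d28:H5  best=H5
  add 243.197.0.0/16 -> H4 at depth 16
  ? 176.188.32.33  path d0:-→d1:-→d2:-→d3:-→d4:-→d5:-→d6:-→d7:-→d8:-→d9:-→d10:-→d11:-→d12:-→d13:-→d14:-→d15:-→d16:-→d17:-→d18:-→d19:-→d20:-→d21:-→d22:-→d23:-→d24:-→d25:-→d26:-→d27:-→d28:H5  best=H5
  add 89.176.177.15/32 -> H2 at depth 32
  ? 243.197.1.208  path d0:-→d1:-→d2:-→d3:-→d4:-→d5:-→d6:-→d7:-→d8:-→d9:-→d10:-→d11:-→d12:-→d13:-→d14:-→d15:-→d16:H4→d17:-  best=H4
  add 89.176.177.0/28 -> H2 at depth 28
  add 243.197.96.0/20 -> H5 at depth 20
  ? 89.176.177.15  path d0:-→d1:-→d2:-→d3:-→d4:-→d5:-→d6:-→d7:-→d8:-→d9:-→d10:-→d11:-→d12:-→d13:-→d14:-→d15:-→d16:-→d17:-→d18:-→d19:-→d20:-→d21:-→d22:-→d23:-→d24:-→d25:-→d26:-→d27:-→d28:H2→d29:-→d30:-→d31:-→d32:H2  best=H2
  add 176.188.32.32/28 -> H0 at depth 28
  ? 243.197.7.95  path d0:-→d1:-→d2:-→d3:-→d4:-→d5:-→d6:-→d7:-→d8:-→d9:-→d10:-→d11:-→d12:-→d13:-→d14:-→d15:-→d16:H4→d17:-  best=H4
  add 240.0.0.0/5 -> H2 at depth 5
  ? 89.176.177.3  path d0:-→d1:-→d2:-→d3:-→d4:-→d5:-→d6:-→d7:-→d8:-→d9:-→d10:-→d11:-→d12:-→d13:-→d14:-→d15:-→d16:-→d17:-→d18:-→d19:-→d20:-→d21:-→d22:-→d23:-→d24:-→d25:-→d26:-→d27:-→d28:H2  best=H2
  ? 243.197.96.0  path d0:-→d1:-→d2:-→d3:-→d4:-→d5:H2→d6:-→d7:-→d8:-→d9:-→d10:-→d11:-→d12:-→d13:-→d14:-→d15:-→d16:H4→d17:-→d18:-→d19:-→d20:H5→d21:-→d22:-→d23:-  best=H5
  add 89.176.0.0/12 -> H1 at depth 12
  add 252.52.245.112/28 -> H5 at depth 28
  del 89.176.0.0/12 (clear depth 12)
  add 243.197.97.0/24 -> H7 at depth 24
  del 243.197.0.0/16 (clear depth 16)
  add 176.188.32.40/32 -> H7 at depth 32
  ? 243.197.96.0  path d0:-→d1:-→d2:-→d3:-→d4:-→d5:H2→d6:-→d7:-→d8:-→d9:-→d10:-→d11:-→d12:-→d13:-→d14:-→d15:-→d16:-→d17:-→d18:-→d19:-→d20:H5→d21:-→d22:-→d23:-  best=H5
  ? 218.83.25.127  path d0:-→d1:-→d2:-  best=no-route
  ? 89.176.177.15  path d0:-→d1:-→d2:-→d3:-→d4:-→d5:-→d6:-→d7:-→d8:-→d9:-→d10:-→d11:-→d12:-→d13:-→d14:-→d15:-→d16:-→d17:-→d18:-→d19:-→d20:-→d21:-→d22:-→d23:-→d24:-→d25:-→d26:-→d27:-→d28:H2→d29:-→d30:-→d31:-→d32:H2  best=H2
  add 89.176.177.0/27 -> H3 at depth 27
  add 176.188.32.0/20 -> H5 at depth 20
  ? 89.176.177.10  path d0:-→d1:-→d2:-→d3:-→d4:-→d5:-→d6:-→d7:-→d8:-→d9:-→d10:-→d11:-→d12:-→d13:-→d14:-→d15:-→d16:-→d17:-→d18:-→d19:-→d20:-→d21:-→d22:-→d23:-→d24:-→d25:-→d26:-→d27:H3→d28:H2→d29:-  best=H2
  add 0.0.0.0/0 -> H1 at depth 0
  ? 89.176.177.15  path d0:H1→d1:-→d2:-→d3:-→d4:-→d5:-→d6:-→d7:-→d8:-→d9:-→d10:-→d11:-→d12:-→d13:-→d14:-→d15:-→d16:-→d17:-→d18:-→d19:-→d20:-→d21:-→d22:-→d23:-→d24:-→d25:-→d26:-→d27:H3→d28:H2→d29:-→d30:-→d31:-→d32:H2  best=H2
  ? 89.176.177.0  path d0:H1→d1:-→d2:-→d3:-→d4:-→d5:-→d6:-→d7:-→d8:-→d9:-→d10:-→d11:-→d12:-→d13:-→d14:-→d15:-→d16:-→d17:-→d18:-→d19:-→d20:-→d21:-→d22:-→d23:-→d24:-→d25:-→d26:-→d27:H3→d28:H2  best=H2
  ? 243.197.102.68  path d0:H1→d1:-→d2:-→d3:-→d4:-→d5:H2→d6:-→d7:-→d8:-→d9:-→d10:-→d11:-→d12:-→d13:-→d14:-→d15:-→d16:-→d17:-→d18:-→d19:-→d20:H5→d21:-  best=H5
  add 176.0.0.0/8 -> H6 at depth 8
  add 89.176.177.0/24 -> H4 at depth 24
  ? 234.140.3.102  path d0:H1→d1:-→d2:-→d3:-  best=H1
  ? 240.0.0.2  path d0:H1→d1:-→d2:-→d3:-→d4:-→d5:H2→d6:-  best=H2

== LOOKUPS ==
["H5","H5","H4","H2","H4","H2","H5","H5","no-route","H2","H2","H2","H2","H5","H1","H2"]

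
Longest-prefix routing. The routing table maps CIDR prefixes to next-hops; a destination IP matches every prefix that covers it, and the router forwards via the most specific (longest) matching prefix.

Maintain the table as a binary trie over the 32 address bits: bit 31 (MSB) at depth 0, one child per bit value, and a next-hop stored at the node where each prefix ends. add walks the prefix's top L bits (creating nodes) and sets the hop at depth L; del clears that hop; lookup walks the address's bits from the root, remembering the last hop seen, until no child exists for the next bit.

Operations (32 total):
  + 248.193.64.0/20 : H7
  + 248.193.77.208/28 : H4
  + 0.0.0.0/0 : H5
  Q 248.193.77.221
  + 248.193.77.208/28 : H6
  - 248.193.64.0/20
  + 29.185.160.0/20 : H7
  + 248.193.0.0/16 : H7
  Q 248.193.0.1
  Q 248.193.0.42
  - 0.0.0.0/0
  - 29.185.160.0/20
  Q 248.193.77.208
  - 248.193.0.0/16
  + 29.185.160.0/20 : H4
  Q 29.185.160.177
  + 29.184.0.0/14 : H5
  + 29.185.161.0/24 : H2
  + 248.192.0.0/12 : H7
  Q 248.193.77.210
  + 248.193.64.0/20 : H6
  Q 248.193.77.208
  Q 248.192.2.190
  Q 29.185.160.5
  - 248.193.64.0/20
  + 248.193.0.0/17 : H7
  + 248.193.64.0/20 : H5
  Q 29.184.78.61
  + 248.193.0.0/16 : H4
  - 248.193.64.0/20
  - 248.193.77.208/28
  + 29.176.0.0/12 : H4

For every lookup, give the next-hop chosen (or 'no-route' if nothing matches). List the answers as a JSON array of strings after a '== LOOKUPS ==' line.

Process each operation:
  add 248.193.64.0/20 -> H7 at depth 20
  add 248.193.77.208/28 -> H4 at depth 28
  add 0.0.0.0/0 -> H5 at depth 0
  lookup 248.193.77.221: bits 1111100011000001010011011101 walk d0:H5→d1:-→d2:-→d3:-→d4:-→d5:-→d6:-→d7:-→d8:-→d9:-→d10:-→d11:-→d12:-→d13:-→d14:-→d15:-→d16:-→d17:-→d18:-→d19:-→d20:H7→d21:-→d22:-→d23:-→d24:-→d25:-→d26:-→d27:-→d28:H4 -> H4
  add 248.193.77.208/28 -> H6 at depth 28
  del 248.193.64.0/20 (clear depth 20)
  add 29.185.160.0/20 -> H7 at depth 20
  add 248.193.0.0/16 -> H7 at depth 16
  lookup 248.193.0.1: bits 11111000110000010 walk d0:H5→d1:-→d2:-→d3:-→d4:-→d5:-→d6:-→d7:-→d8:-→d9:-→d10:-→d11:-→d12:-→d13:-→d14:-→d15:-→d16:H7→d17:- -> H7
  lookup 248.193.0.42: bits 11111000110000010 walk d0:H5→d1:-→d2:-→d3:-→d4:-→d5:-→d6:-→d7:-→d8:-→d9:-→d10:-→d11:-→d12:-→d13:-→d14:-→d15:-→d16:H7→d17:- -> H7
  del 0.0.0.0/0 (clear depth 0)
  del 29.185.160.0/20 (clear depth 20)
  lookup 248.193.77.208: bits 1111100011000001010011011101 walk d0:-→d1:-→d2:-→d3:-→d4:-→d5:-→d6:-→d7:-→d8:-→d9:-→d10:-→d11:-→d12:-→d13:-→d14:-→d15:-→d16:H7→d17:-→d18:-→d19:-→d20:-→d21:-→d22:-→d23:-→d24:-→d25:-→d26:-→d27:-→d28:H6 -> H6
  del 248.193.0.0/16 (clear depth 16)
  add 29.185.160.0/20 -> H4 at depth 20
  lookup 29.185.160.177: bits 00011101101110011010 walk d0:-→d1:-→d2:-→d3:-→d4:-→d5:-→d6:-→d7:-→d8:-→d9:-→d10:-→d11:-→d12:-→d13:-→d14:-→d15:-→d16:-→d17:-→d18:-→d19:-→d20:H4 -> H4
  add 29.184.0.0/14 -> H5 at depth 14
  add 29.185.161.0/24 -> H2 at depth 24
  add 248.192.0.0/12 -> H7 at depth 12
  lookup 248.193.77.210: bits 1111100011000001010011011101 walk d0:-→d1:-→d2:-→d3:-→d4:-→d5:-→d6:-→d7:-→d8:-→d9:-→d10:-→d11:-→d12:H7→d13:-→d14:-→d15:-→d16:-→d17:-→d18:-→d19:-→d20:-→d21:-→d22:-→d23:-→d24:-→d25:-→d26:-→d27:-→d28:H6 -> H6
  add 248.193.64.0/20 -> H6 at depth 20
  lookup 248.193.77.208: bits 1111100011000001010011011101 walk d0:-→d1:-→d2:-→d3:-→d4:-→d5:-→d6:-→d7:-→d8:-→d9:-→d10:-→d11:-→d12:H7→d13:-→d14:-→d15:-→d16:-→d17:-→d18:-→d19:-→d20:H6→d21:-→d22:-→d23:-→d24:-→d25:-→d26:-→d27:-→d28:H6 -> H6
  lookup 248.192.2.190: bits 111110001100000 walk d0:-→d1:-→d2:-→d3:-→d4:-→d5:-→d6:-→d7:-→d8:-→d9:-→d10:-→d11:-→d12:H7→d13:-→d14:-→d15:- -> H7
  lookup 29.185.160.5: bits 00011101101110011010000 walk d0:-→d1:-→d2:-→d3:-→d4:-→d5:-→d6:-→d7:-→d8:-→d9:-→d10:-→d11:-→d12:-→d13:-→d14:H5→d15:-→d16:-→d17:-→d18:-→d19:-→d20:H4→d21:-→d22:-→d23:- -> H4
  del 248.193.64.0/20 (clear depth 20)
  add 248.193.0.0/17 -> H7 at depth 17
  add 248.193.64.0/20 -> H5 at depth 20
  lookup 29.184.78.61: bits 000111011011100 walk d0:-→d1:-→d2:-→d3:-→d4:-→d5:-→d6:-→d7:-→d8:-→d9:-→d10:-→d11:-→d12:-→d13:-→d14:H5→d15:- -> H5
  add 248.193.0.0/16 -> H4 at depth 16
  del 248.193.64.0/20 (clear depth 20)
  del 248.193.77.208/28 (clear depth 28)
  add 29.176.0.0/12 -> H4 at depth 12

== LOOKUPS ==
["H4","H7","H7","H6","H4","H6","H6","H7","H4","H5"]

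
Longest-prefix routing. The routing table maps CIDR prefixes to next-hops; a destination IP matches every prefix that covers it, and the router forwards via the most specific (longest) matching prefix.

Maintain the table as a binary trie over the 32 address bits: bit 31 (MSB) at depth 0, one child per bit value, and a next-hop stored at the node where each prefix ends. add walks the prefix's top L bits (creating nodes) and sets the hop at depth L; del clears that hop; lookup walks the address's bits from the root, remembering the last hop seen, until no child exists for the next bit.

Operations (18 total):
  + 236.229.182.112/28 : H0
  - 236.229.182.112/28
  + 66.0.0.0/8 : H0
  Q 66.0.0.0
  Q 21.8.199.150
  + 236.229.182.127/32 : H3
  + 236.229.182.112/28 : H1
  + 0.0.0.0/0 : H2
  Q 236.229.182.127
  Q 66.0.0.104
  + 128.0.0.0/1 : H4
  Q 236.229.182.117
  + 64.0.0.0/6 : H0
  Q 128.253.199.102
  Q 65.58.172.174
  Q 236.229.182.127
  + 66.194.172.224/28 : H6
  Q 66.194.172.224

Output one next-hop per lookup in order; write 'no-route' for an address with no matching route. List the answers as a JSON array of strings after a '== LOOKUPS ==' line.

Trace:
  + 236.229.182.112/28 (H0) depth=28
  - 236.229.182.112/28 clear@28
  + 66.0.0.0/8 (H0) depth=8
  lookup 66.0.0.0: bits 01000010 walk d0:-→d1:-→d2:-→d3:-→d4:-→d5:-→d6:-→d7:-→d8:H0 -> H0
  lookup 21.8.199.150: bits 0 walk d0:-→d1:- -> no-route
  + 236.229.182.127/32 (H3) depth=32
  + 236.229.182.112/28 (H1) depth=28
  + 0.0.0.0/0 (H2) depth=0
  lookup 236.229.182.127: bits 11101100111001011011011001111111 walk d0:H2→d1:-→d2:-→d3:-→d4:-→d5:-→d6:-→d7:-→d8:-→d9:-→d10:-→d11:-→d12:-→d13:-→d14:-→d15:-→d16:-→d17:-→d18:-→d19:-→d20:-→d21:-→d22:-→d23:-→d24:-→d25:-→d26:-→d27:-→d28:H1→d29:-→d30:-→d31:-→d32:H3 -> H3
  lookup 66.0.0.104: bits 01000010 walk d0:H2→d1:-→d2:-→d3:-→d4:-→d5:-→d6:-→d7:-→d8:H0 -> H0
  + 128.0.0.0/1 (H4) depth=1
  lookup 236.229.182.117: bits 1110110011100101101101100111 walk d0:H2→d1:H4→d2:-→d3:-→d4:-→d5:-→d6:-→d7:-→d8:-→d9:-→d10:-→d11:-→d12:-→d13:-→d14:-→d15:-→d16:-→d17:-→d18:-→d19:-→d20:-→d21:-→d22:-→d23:-→d24:-→d25:-→d26:-→d27:-→d28:H1 -> H1
  + 64.0.0.0/6 (H0) depth=6
  lookup 128.253.199.102: bits 1 walk d0:H2→d1:H4 -> H4
  lookup 65.58.172.174: bits 010000 walk d0:H2→d1:-→d2:-→d3:-→d4:-→d5:-→d6:H0 -> H0
  lookup 236.229.182.127: bits 11101100111001011011011001111111 walk d0:H2→d1:H4→d2:-→d3:-→d4:-→d5:-→d6:-→d7:-→d8:-→d9:-→d10:-→d11:-→d12:-→d13:-→d14:-→d15:-→d16:-→d17:-→d18:-→d19:-→d20:-→d21:-→d22:-→d23:-→d24:-→d25:-→d26:-→d27:-→d28:H1→d29:-→d30:-→d31:-→d32:H3 -> H3
  + 66.194.172.224/28 (H6) depth=28
  lookup 66.194.172.224: bits 0100001011000010101011001110 walk d0:H2→d1:-→d2:-→d3:-→d4:-→d5:-→d6:H0→d7:-→d8:H0→d9:-→d10:-→d11:-→d12:-→d13:-→d14:-→d15:-→d16:-→d17:-→d18:-→d19:-→d20:-→d21:-→d22:-→d23:-→d24:-→d25:-→d26:-→d27:-→d28:H6 -> H6

== LOOKUPS ==
["H0","no-route","H3","H0","H1","H4","H0","H3","H6"]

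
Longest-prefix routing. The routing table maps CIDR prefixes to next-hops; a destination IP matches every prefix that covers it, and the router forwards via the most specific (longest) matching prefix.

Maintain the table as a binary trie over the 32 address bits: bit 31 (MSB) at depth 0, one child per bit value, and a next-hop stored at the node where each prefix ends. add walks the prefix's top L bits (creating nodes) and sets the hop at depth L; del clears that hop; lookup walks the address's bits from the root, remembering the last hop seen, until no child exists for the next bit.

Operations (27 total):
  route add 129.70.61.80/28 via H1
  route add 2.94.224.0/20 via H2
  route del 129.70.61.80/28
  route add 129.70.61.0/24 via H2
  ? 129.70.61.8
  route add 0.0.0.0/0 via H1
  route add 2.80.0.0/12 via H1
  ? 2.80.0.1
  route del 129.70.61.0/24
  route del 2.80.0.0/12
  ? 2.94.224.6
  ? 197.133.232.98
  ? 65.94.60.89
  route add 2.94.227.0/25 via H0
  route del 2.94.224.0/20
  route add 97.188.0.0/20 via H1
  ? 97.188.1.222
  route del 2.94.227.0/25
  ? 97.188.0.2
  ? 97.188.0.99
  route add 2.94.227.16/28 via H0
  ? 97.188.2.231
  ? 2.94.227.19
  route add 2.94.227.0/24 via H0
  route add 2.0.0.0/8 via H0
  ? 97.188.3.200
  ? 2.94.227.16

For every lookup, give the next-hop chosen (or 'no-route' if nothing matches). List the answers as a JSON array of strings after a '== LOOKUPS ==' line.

Process each operation:
  + 129.70.61.80/28 (H1) depth=28
  + 2.94.224.0/20 (H2) depth=20
  - 129.70.61.80/28 clear@28
  + 129.70.61.0/24 (H2) depth=24
  ? 129.70.61.8  path d0:-→d1:-→d2:-→d3:-→d4:-→d5:-→d6:-→d7:-→d8:-→d9:-→d10:-→d11:-→d12:-→d13:-→d14:-→d15:-→d16:-→d17:-→d18:-→d19:-→d20:-→d21:-→d22:-→d23:-→d24:H2→d25:-  best=H2
  + 0.0.0.0/0 (H1) depth=0
  + 2.80.0.0/12 (H1) depth=12
  ? 2.80.0.1  path d0:H1→d1:-→d2:-→d3:-→d4:-→d5:-→d6:-→d7:-→d8:-→d9:-→d10:-→d11:-→d12:H1  best=H1
  - 129.70.61.0/24 clear@24
  - 2.80.0.0/12 clear@12
  ? 2.94.224.6  path d0:H1→d1:-→d2:-→d3:-→d4:-→d5:-→d6:-→d7:-→d8:-→d9:-→d10:-→d11:-→d12:-→d13:-→d14:-→d15:-→d16:-→d17:-→d18:-→d19:-→d20:H2  best=H2
  ? 197.133.232.98  path d0:H1→d1:-  best=H1
  ? 65.94.60.89  path d0:H1→d1:-  best=H1
  + 2.94.227.0/25 (H0) depth=25
  - 2.94.224.0/20 clear@20
  + 97.188.0.0/20 (H1) depth=20
  ? 97.188.1.222  path d0:H1→d1:-→d2:-→d3:-→d4:-→d5:-→d6:-→d7:-→d8:-→d9:-→d10:-→d11:-→d12:-→d13:-→d14:-→d15:-→d16:-→d17:-→d18:-→d19:-→d20:H1  best=H1
  - 2.94.227.0/25 clear@25
  ? 97.188.0.2  path d0:H1→d1:-→d2:-→d3:-→d4:-→d5:-→d6:-→d7:-→d8:-→d9:-→d10:-→d11:-→d12:-→d13:-→d14:-→d15:-→d16:-→d17:-→d18:-→d19:-→d20:H1  best=H1
  ? 97.188.0.99  path d0:H1→d1:-→d2:-→d3:-→d4:-→d5:-→d6:-→d7:-→d8:-→d9:-→d10:-→d11:-→d12:-→d13:-→d14:-→d15:-→d16:-→d17:-→d18:-→d19:-→d20:H1  best=H1
  + 2.94.227.16/28 (H0) depth=28
  ? 97.188.2.231  path d0:H1→d1:-→d2:-→d3:-→d4:-→d5:-→d6:-→d7:-→d8:-→d9:-→d10:-→d11:-→d12:-→d13:-→d14:-→d15:-→d16:-→d17:-→d18:-→d19:-→d20:H1  best=H1
  ? 2.94.227.19  path d0:H1→d1:-→d2:-→d3:-→d4:-→d5:-→d6:-→d7:-→d8:-→d9:-→d10:-→d11:-→d12:-→d13:-→d14:-→d15:-→d16:-→d17:-→d18:-→d19:-→d20:-→d21:-→d22:-→d23:-→d24:-→d25:-→d26:-→d27:-→d28:H0  best=H0
  + 2.94.227.0/24 (H0) depth=24
  + 2.0.0.0/8 (H0) depth=8
  ? 97.188.3.200  path d0:H1→d1:-→d2:-→d3:-→d4:-→d5:-→d6:-→d7:-→d8:-→d9:-→d10:-→d11:-→d12:-→d13:-→d14:-→d15:-→d16:-→d17:-→d18:-→d19:-→d20:H1  best=H1
  ? 2.94.227.16  path d0:H1→d1:-→d2:-→d3:-→d4:-→d5:-→d6:-→d7:-→d8:H0→d9:-→d10:-→d11:-→d12:-→d13:-→d14:-→d15:-→d16:-→d17:-→d18:-→d19:-→d20:-→d21:-→d22:-→d23:-→d24:H0→d25:-→d26:-→d27:-→d28:H0  best=H0

== LOOKUPS ==
["H2","H1","H2","H1","H1","H1","H1","H1","H1","H0","H1","H0"]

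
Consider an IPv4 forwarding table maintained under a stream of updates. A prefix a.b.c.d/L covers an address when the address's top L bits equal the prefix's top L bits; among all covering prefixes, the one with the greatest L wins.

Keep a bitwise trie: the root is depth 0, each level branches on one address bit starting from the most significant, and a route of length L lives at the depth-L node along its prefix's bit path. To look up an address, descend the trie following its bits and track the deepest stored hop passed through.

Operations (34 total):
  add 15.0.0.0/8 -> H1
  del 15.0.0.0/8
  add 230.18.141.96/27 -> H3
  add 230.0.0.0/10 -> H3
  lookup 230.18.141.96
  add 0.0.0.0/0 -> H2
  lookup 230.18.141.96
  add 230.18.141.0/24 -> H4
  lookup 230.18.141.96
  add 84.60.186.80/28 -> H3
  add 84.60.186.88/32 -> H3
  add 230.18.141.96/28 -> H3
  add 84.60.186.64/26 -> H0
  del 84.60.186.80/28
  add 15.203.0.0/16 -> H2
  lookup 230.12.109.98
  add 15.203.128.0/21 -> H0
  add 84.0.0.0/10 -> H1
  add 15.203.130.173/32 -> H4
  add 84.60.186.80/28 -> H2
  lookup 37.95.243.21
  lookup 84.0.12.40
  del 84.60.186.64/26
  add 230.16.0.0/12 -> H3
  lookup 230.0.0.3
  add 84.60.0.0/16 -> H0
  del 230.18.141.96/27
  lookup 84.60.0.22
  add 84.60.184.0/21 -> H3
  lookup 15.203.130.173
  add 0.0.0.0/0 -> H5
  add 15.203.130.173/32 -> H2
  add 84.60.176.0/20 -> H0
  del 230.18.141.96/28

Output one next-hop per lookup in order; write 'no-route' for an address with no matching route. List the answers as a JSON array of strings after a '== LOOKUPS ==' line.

Process each operation:
  add 15.0.0.0/8 -> H1 at depth 8
  del 15.0.0.0/8 (clear depth 8)
  add 230.18.141.96/27 -> H3 at depth 27
  add 230.0.0.0/10 -> H3 at depth 10
  lookup 230.18.141.96: bits 111001100001001010001101011 walk d0:-→d1:-→d2:-→d3:-→d4:-→d5:-→d6:-→d7:-→d8:-→d9:-→d10:H3→d11:-→d12:-→d13:-→d14:-→d15:-→d16:-→d17:-→d18:-→d19:-→d20:-→d21:-→d22:-→d23:-→d24:-→d25:-→d26:-→d27:H3 -> H3
  add 0.0.0.0/0 -> H2 at depth 0
  lookup 230.18.141.96: bits 111001100001001010001101011 walk d0:H2→d1:-→d2:-→d3:-→d4:-→d5:-→d6:-→d7:-→d8:-→d9:-→d10:H3→d11:-→d12:-→d13:-→d14:-→d15:-→d16:-→d17:-→d18:-→d19:-→d20:-→d21:-→d22:-→d23:-→d24:-→d25:-→d26:-→d27:H3 -> H3
  add 230.18.141.0/24 -> H4 at depth 24
  lookup 230.18.141.96: bits 111001100001001010001101011 walk d0:H2→d1:-→d2:-→d3:-→d4:-→d5:-→d6:-→d7:-→d8:-→d9:-→d10:H3→d11:-→d12:-→d13:-→d14:-→d15:-→d16:-→d17:-→d18:-→d19:-→d20:-→d21:-→d22:-→d23:-→d24:H4→d25:-→d26:-→d27:H3 -> H3
  add 84.60.186.80/28 -> H3 at depth 28
  add 84.60.186.88/32 -> H3 at depth 32
  add 230.18.141.96/28 -> H3 at depth 28
  add 84.60.186.64/26 -> H0 at depth 26
  del 84.60.186.80/28 (clear depth 28)
  add 15.203.0.0/16 -> H2 at depth 16
  lookup 230.12.109.98: bits 11100110000 walk d0:H2→d1:-→d2:-→d3:-→d4:-→d5:-→d6:-→d7:-→d8:-→d9:-→d10:H3→d11:- -> H3
  add 15.203.128.0/21 -> H0 at depth 21
  add 84.0.0.0/10 -> H1 at depth 10
  add 15.203.130.173/32 -> H4 at depth 32
  add 84.60.186.80/28 -> H2 at depth 28
  lookup 37.95.243.21: bits 00 walk d0:H2→d1:-→d2:- -> H2
  lookup 84.0.12.40: bits 0101010000 walk d0:H2→d1:-→d2:-→d3:-→d4:-→d5:-→d6:-→d7:-→d8:-→d9:-→d10:H1 -> H1
  del 84.60.186.64/26 (clear depth 26)
  add 230.16.0.0/12 -> H3 at depth 12
  lookup 230.0.0.3: bits 11100110000 walk d0:H2→d1:-→d2:-→d3:-→d4:-→d5:-→d6:-→d7:-→d8:-→d9:-→d10:H3→d11:- -> H3
  add 84.60.0.0/16 -> H0 at depth 16
  del 230.18.141.96/27 (clear depth 27)
  lookup 84.60.0.22: bits 0101010000111100 walk d0:H2→d1:-→d2:-→d3:-→d4:-→d5:-→d6:-→d7:-→d8:-→d9:-→d10:H1→d11:-→d12:-→d13:-→d14:-→d15:-→d16:H0 -> H0
  add 84.60.184.0/21 -> H3 at depth 21
  lookup 15.203.130.173: bits 00001111110010111000001010101101 walk d0:H2→d1:-→d2:-→d3:-→d4:-→d5:-→d6:-→d7:-→d8:-→d9:-→d10:-→d11:-→d12:-→d13:-→d14:-→d15:-→d16:H2→d17:-→d18:-→d19:-→d20:-→d21:H0→d22:-→d23:-→d24:-→d25:-→d26:-→d27:-→d28:-→d29:-→d30:-→d31:-→d32:H4 -> H4
  add 0.0.0.0/0 -> H5 at depth 0
  add 15.203.130.173/32 -> H2 at depth 32
  add 84.60.176.0/20 -> H0 at depth 20
  del 230.18.141.96/28 (clear depth 28)

== LOOKUPS ==
["H3","H3","H3","H3","H2","H1","H3","H0","H4"]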